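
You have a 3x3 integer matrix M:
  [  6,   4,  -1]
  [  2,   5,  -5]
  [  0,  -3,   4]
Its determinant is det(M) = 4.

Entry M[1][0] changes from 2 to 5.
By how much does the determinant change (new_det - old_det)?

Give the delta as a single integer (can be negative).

Cofactor C_10 = -13
Entry delta = 5 - 2 = 3
Det delta = entry_delta * cofactor = 3 * -13 = -39

Answer: -39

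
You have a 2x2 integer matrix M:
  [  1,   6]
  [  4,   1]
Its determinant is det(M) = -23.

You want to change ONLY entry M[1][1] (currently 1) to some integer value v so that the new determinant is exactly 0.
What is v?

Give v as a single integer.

det is linear in entry M[1][1]: det = old_det + (v - 1) * C_11
Cofactor C_11 = 1
Want det = 0: -23 + (v - 1) * 1 = 0
  (v - 1) = 23 / 1 = 23
  v = 1 + (23) = 24

Answer: 24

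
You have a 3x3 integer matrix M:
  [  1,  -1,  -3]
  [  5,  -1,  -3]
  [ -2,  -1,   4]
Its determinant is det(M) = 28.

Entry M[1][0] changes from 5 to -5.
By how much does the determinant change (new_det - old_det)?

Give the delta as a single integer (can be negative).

Answer: -70

Derivation:
Cofactor C_10 = 7
Entry delta = -5 - 5 = -10
Det delta = entry_delta * cofactor = -10 * 7 = -70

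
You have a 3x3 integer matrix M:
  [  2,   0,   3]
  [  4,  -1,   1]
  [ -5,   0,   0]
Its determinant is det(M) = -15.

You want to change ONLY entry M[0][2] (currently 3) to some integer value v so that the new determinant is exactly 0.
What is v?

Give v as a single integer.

det is linear in entry M[0][2]: det = old_det + (v - 3) * C_02
Cofactor C_02 = -5
Want det = 0: -15 + (v - 3) * -5 = 0
  (v - 3) = 15 / -5 = -3
  v = 3 + (-3) = 0

Answer: 0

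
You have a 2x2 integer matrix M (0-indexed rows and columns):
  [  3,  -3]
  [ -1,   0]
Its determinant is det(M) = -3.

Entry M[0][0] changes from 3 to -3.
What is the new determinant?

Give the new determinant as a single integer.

Answer: -3

Derivation:
det is linear in row 0: changing M[0][0] by delta changes det by delta * cofactor(0,0).
Cofactor C_00 = (-1)^(0+0) * minor(0,0) = 0
Entry delta = -3 - 3 = -6
Det delta = -6 * 0 = 0
New det = -3 + 0 = -3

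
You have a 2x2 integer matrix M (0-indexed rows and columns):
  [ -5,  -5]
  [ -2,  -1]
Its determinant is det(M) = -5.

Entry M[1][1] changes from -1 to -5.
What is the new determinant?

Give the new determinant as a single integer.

Answer: 15

Derivation:
det is linear in row 1: changing M[1][1] by delta changes det by delta * cofactor(1,1).
Cofactor C_11 = (-1)^(1+1) * minor(1,1) = -5
Entry delta = -5 - -1 = -4
Det delta = -4 * -5 = 20
New det = -5 + 20 = 15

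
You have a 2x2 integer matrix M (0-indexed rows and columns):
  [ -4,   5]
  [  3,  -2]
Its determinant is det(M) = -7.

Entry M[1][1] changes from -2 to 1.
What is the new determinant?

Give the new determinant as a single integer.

det is linear in row 1: changing M[1][1] by delta changes det by delta * cofactor(1,1).
Cofactor C_11 = (-1)^(1+1) * minor(1,1) = -4
Entry delta = 1 - -2 = 3
Det delta = 3 * -4 = -12
New det = -7 + -12 = -19

Answer: -19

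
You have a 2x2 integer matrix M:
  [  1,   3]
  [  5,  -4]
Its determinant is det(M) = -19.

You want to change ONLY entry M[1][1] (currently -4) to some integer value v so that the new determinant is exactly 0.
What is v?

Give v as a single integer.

det is linear in entry M[1][1]: det = old_det + (v - -4) * C_11
Cofactor C_11 = 1
Want det = 0: -19 + (v - -4) * 1 = 0
  (v - -4) = 19 / 1 = 19
  v = -4 + (19) = 15

Answer: 15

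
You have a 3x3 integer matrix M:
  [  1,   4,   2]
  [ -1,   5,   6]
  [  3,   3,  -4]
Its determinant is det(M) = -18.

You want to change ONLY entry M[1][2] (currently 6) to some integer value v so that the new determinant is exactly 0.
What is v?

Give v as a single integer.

det is linear in entry M[1][2]: det = old_det + (v - 6) * C_12
Cofactor C_12 = 9
Want det = 0: -18 + (v - 6) * 9 = 0
  (v - 6) = 18 / 9 = 2
  v = 6 + (2) = 8

Answer: 8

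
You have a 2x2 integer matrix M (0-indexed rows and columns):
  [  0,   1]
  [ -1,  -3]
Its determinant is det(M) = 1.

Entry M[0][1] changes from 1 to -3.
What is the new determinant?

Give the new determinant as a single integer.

det is linear in row 0: changing M[0][1] by delta changes det by delta * cofactor(0,1).
Cofactor C_01 = (-1)^(0+1) * minor(0,1) = 1
Entry delta = -3 - 1 = -4
Det delta = -4 * 1 = -4
New det = 1 + -4 = -3

Answer: -3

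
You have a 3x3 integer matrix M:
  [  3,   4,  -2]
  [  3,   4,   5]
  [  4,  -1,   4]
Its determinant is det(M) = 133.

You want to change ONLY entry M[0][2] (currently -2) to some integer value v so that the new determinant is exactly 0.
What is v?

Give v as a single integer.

Answer: 5

Derivation:
det is linear in entry M[0][2]: det = old_det + (v - -2) * C_02
Cofactor C_02 = -19
Want det = 0: 133 + (v - -2) * -19 = 0
  (v - -2) = -133 / -19 = 7
  v = -2 + (7) = 5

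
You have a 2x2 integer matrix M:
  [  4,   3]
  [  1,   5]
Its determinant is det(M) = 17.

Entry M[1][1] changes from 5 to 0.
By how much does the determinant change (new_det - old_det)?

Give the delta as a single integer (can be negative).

Cofactor C_11 = 4
Entry delta = 0 - 5 = -5
Det delta = entry_delta * cofactor = -5 * 4 = -20

Answer: -20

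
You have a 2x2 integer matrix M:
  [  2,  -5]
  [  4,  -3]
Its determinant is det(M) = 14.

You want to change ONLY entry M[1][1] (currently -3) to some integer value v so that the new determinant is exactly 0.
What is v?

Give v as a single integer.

det is linear in entry M[1][1]: det = old_det + (v - -3) * C_11
Cofactor C_11 = 2
Want det = 0: 14 + (v - -3) * 2 = 0
  (v - -3) = -14 / 2 = -7
  v = -3 + (-7) = -10

Answer: -10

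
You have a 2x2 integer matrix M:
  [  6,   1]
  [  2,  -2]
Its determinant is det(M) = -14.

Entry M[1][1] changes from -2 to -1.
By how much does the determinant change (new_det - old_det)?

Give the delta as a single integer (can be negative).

Answer: 6

Derivation:
Cofactor C_11 = 6
Entry delta = -1 - -2 = 1
Det delta = entry_delta * cofactor = 1 * 6 = 6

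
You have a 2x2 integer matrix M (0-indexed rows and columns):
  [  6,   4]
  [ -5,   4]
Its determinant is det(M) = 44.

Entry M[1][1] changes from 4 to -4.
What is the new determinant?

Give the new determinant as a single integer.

Answer: -4

Derivation:
det is linear in row 1: changing M[1][1] by delta changes det by delta * cofactor(1,1).
Cofactor C_11 = (-1)^(1+1) * minor(1,1) = 6
Entry delta = -4 - 4 = -8
Det delta = -8 * 6 = -48
New det = 44 + -48 = -4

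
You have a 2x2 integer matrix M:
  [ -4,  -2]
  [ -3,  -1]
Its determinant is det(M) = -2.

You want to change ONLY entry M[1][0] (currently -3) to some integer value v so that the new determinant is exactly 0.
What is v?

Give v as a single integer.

det is linear in entry M[1][0]: det = old_det + (v - -3) * C_10
Cofactor C_10 = 2
Want det = 0: -2 + (v - -3) * 2 = 0
  (v - -3) = 2 / 2 = 1
  v = -3 + (1) = -2

Answer: -2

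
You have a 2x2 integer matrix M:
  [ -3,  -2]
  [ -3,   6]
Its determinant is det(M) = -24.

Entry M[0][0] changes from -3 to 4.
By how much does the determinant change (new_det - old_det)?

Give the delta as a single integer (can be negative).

Cofactor C_00 = 6
Entry delta = 4 - -3 = 7
Det delta = entry_delta * cofactor = 7 * 6 = 42

Answer: 42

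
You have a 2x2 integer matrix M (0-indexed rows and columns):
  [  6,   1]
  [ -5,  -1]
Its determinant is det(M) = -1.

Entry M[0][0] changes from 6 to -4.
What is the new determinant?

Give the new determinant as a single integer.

det is linear in row 0: changing M[0][0] by delta changes det by delta * cofactor(0,0).
Cofactor C_00 = (-1)^(0+0) * minor(0,0) = -1
Entry delta = -4 - 6 = -10
Det delta = -10 * -1 = 10
New det = -1 + 10 = 9

Answer: 9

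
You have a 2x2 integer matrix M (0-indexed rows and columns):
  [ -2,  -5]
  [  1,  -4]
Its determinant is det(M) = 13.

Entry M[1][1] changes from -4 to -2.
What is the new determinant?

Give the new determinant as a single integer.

Answer: 9

Derivation:
det is linear in row 1: changing M[1][1] by delta changes det by delta * cofactor(1,1).
Cofactor C_11 = (-1)^(1+1) * minor(1,1) = -2
Entry delta = -2 - -4 = 2
Det delta = 2 * -2 = -4
New det = 13 + -4 = 9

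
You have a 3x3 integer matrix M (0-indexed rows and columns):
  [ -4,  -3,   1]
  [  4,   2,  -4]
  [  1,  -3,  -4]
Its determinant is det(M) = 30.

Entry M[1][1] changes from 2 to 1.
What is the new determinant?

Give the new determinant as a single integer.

Answer: 15

Derivation:
det is linear in row 1: changing M[1][1] by delta changes det by delta * cofactor(1,1).
Cofactor C_11 = (-1)^(1+1) * minor(1,1) = 15
Entry delta = 1 - 2 = -1
Det delta = -1 * 15 = -15
New det = 30 + -15 = 15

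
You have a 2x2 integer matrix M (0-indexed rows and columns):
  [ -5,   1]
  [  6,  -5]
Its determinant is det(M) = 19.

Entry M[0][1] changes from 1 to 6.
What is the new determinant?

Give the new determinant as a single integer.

Answer: -11

Derivation:
det is linear in row 0: changing M[0][1] by delta changes det by delta * cofactor(0,1).
Cofactor C_01 = (-1)^(0+1) * minor(0,1) = -6
Entry delta = 6 - 1 = 5
Det delta = 5 * -6 = -30
New det = 19 + -30 = -11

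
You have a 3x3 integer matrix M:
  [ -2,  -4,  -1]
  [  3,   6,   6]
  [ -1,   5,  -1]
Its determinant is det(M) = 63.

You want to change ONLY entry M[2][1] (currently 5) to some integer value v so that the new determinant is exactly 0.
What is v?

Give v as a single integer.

det is linear in entry M[2][1]: det = old_det + (v - 5) * C_21
Cofactor C_21 = 9
Want det = 0: 63 + (v - 5) * 9 = 0
  (v - 5) = -63 / 9 = -7
  v = 5 + (-7) = -2

Answer: -2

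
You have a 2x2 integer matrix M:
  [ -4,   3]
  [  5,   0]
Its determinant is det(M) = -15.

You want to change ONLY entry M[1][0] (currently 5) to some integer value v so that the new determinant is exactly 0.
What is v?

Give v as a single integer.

det is linear in entry M[1][0]: det = old_det + (v - 5) * C_10
Cofactor C_10 = -3
Want det = 0: -15 + (v - 5) * -3 = 0
  (v - 5) = 15 / -3 = -5
  v = 5 + (-5) = 0

Answer: 0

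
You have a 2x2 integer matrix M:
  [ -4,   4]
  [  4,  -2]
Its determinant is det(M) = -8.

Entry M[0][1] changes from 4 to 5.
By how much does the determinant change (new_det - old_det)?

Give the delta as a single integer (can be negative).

Answer: -4

Derivation:
Cofactor C_01 = -4
Entry delta = 5 - 4 = 1
Det delta = entry_delta * cofactor = 1 * -4 = -4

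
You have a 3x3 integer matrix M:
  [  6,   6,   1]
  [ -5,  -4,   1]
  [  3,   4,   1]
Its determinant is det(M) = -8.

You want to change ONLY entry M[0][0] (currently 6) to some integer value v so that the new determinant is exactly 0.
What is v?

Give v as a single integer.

det is linear in entry M[0][0]: det = old_det + (v - 6) * C_00
Cofactor C_00 = -8
Want det = 0: -8 + (v - 6) * -8 = 0
  (v - 6) = 8 / -8 = -1
  v = 6 + (-1) = 5

Answer: 5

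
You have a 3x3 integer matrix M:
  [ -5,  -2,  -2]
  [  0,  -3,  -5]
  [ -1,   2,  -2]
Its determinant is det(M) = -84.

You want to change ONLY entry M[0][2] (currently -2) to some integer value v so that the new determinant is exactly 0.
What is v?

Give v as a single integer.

Answer: -30

Derivation:
det is linear in entry M[0][2]: det = old_det + (v - -2) * C_02
Cofactor C_02 = -3
Want det = 0: -84 + (v - -2) * -3 = 0
  (v - -2) = 84 / -3 = -28
  v = -2 + (-28) = -30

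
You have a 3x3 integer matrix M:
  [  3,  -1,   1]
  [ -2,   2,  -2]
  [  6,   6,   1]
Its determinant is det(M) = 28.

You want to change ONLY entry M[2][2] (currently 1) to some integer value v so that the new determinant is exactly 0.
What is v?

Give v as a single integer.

Answer: -6

Derivation:
det is linear in entry M[2][2]: det = old_det + (v - 1) * C_22
Cofactor C_22 = 4
Want det = 0: 28 + (v - 1) * 4 = 0
  (v - 1) = -28 / 4 = -7
  v = 1 + (-7) = -6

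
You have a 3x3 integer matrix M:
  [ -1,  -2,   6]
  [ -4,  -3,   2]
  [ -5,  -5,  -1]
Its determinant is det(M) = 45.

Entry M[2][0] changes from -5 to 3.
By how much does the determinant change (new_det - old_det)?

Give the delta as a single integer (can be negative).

Cofactor C_20 = 14
Entry delta = 3 - -5 = 8
Det delta = entry_delta * cofactor = 8 * 14 = 112

Answer: 112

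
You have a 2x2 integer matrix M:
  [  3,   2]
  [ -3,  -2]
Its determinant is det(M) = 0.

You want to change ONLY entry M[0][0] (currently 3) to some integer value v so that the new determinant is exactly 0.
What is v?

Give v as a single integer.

det is linear in entry M[0][0]: det = old_det + (v - 3) * C_00
Cofactor C_00 = -2
Want det = 0: 0 + (v - 3) * -2 = 0
  (v - 3) = 0 / -2 = 0
  v = 3 + (0) = 3

Answer: 3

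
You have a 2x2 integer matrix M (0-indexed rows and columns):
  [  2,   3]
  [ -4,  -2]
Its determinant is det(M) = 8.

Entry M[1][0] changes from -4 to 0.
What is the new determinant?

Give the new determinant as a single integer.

det is linear in row 1: changing M[1][0] by delta changes det by delta * cofactor(1,0).
Cofactor C_10 = (-1)^(1+0) * minor(1,0) = -3
Entry delta = 0 - -4 = 4
Det delta = 4 * -3 = -12
New det = 8 + -12 = -4

Answer: -4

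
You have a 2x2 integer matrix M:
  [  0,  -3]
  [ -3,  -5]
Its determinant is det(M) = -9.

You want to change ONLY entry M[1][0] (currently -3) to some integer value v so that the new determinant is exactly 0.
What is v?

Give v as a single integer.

Answer: 0

Derivation:
det is linear in entry M[1][0]: det = old_det + (v - -3) * C_10
Cofactor C_10 = 3
Want det = 0: -9 + (v - -3) * 3 = 0
  (v - -3) = 9 / 3 = 3
  v = -3 + (3) = 0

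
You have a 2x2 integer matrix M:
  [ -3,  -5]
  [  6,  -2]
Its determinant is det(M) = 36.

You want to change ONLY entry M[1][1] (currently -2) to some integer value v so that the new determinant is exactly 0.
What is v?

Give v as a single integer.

Answer: 10

Derivation:
det is linear in entry M[1][1]: det = old_det + (v - -2) * C_11
Cofactor C_11 = -3
Want det = 0: 36 + (v - -2) * -3 = 0
  (v - -2) = -36 / -3 = 12
  v = -2 + (12) = 10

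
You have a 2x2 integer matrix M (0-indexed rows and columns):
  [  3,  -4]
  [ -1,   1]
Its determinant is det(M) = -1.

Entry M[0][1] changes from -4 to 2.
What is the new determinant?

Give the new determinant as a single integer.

Answer: 5

Derivation:
det is linear in row 0: changing M[0][1] by delta changes det by delta * cofactor(0,1).
Cofactor C_01 = (-1)^(0+1) * minor(0,1) = 1
Entry delta = 2 - -4 = 6
Det delta = 6 * 1 = 6
New det = -1 + 6 = 5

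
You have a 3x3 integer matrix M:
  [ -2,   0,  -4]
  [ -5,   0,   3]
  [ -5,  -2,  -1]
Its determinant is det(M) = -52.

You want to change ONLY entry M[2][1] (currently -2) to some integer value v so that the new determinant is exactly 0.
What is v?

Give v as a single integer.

Answer: 0

Derivation:
det is linear in entry M[2][1]: det = old_det + (v - -2) * C_21
Cofactor C_21 = 26
Want det = 0: -52 + (v - -2) * 26 = 0
  (v - -2) = 52 / 26 = 2
  v = -2 + (2) = 0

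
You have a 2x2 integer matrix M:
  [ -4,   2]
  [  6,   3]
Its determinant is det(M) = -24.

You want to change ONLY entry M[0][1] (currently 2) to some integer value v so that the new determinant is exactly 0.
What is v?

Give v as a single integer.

det is linear in entry M[0][1]: det = old_det + (v - 2) * C_01
Cofactor C_01 = -6
Want det = 0: -24 + (v - 2) * -6 = 0
  (v - 2) = 24 / -6 = -4
  v = 2 + (-4) = -2

Answer: -2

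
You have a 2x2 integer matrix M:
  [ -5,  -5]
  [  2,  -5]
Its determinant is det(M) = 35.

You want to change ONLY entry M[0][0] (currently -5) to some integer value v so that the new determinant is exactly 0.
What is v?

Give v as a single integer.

det is linear in entry M[0][0]: det = old_det + (v - -5) * C_00
Cofactor C_00 = -5
Want det = 0: 35 + (v - -5) * -5 = 0
  (v - -5) = -35 / -5 = 7
  v = -5 + (7) = 2

Answer: 2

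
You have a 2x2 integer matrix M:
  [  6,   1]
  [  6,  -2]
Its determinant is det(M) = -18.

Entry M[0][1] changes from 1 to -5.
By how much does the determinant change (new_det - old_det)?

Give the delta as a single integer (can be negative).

Answer: 36

Derivation:
Cofactor C_01 = -6
Entry delta = -5 - 1 = -6
Det delta = entry_delta * cofactor = -6 * -6 = 36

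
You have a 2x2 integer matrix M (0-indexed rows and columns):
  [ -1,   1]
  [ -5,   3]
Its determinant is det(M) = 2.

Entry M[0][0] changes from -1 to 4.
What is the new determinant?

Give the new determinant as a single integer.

Answer: 17

Derivation:
det is linear in row 0: changing M[0][0] by delta changes det by delta * cofactor(0,0).
Cofactor C_00 = (-1)^(0+0) * minor(0,0) = 3
Entry delta = 4 - -1 = 5
Det delta = 5 * 3 = 15
New det = 2 + 15 = 17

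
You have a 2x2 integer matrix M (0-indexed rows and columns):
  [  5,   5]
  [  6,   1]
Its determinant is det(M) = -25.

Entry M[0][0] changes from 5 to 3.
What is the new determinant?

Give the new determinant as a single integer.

det is linear in row 0: changing M[0][0] by delta changes det by delta * cofactor(0,0).
Cofactor C_00 = (-1)^(0+0) * minor(0,0) = 1
Entry delta = 3 - 5 = -2
Det delta = -2 * 1 = -2
New det = -25 + -2 = -27

Answer: -27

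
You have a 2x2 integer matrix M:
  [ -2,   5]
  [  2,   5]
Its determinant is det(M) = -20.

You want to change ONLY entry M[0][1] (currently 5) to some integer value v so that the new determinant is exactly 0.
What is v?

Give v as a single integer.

Answer: -5

Derivation:
det is linear in entry M[0][1]: det = old_det + (v - 5) * C_01
Cofactor C_01 = -2
Want det = 0: -20 + (v - 5) * -2 = 0
  (v - 5) = 20 / -2 = -10
  v = 5 + (-10) = -5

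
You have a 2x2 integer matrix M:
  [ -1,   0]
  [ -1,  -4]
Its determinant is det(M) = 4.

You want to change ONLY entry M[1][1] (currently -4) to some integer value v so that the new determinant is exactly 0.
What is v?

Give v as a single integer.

det is linear in entry M[1][1]: det = old_det + (v - -4) * C_11
Cofactor C_11 = -1
Want det = 0: 4 + (v - -4) * -1 = 0
  (v - -4) = -4 / -1 = 4
  v = -4 + (4) = 0

Answer: 0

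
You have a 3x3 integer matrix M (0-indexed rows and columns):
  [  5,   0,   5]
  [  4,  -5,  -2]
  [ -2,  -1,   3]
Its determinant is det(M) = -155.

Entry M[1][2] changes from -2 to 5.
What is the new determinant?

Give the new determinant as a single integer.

Answer: -120

Derivation:
det is linear in row 1: changing M[1][2] by delta changes det by delta * cofactor(1,2).
Cofactor C_12 = (-1)^(1+2) * minor(1,2) = 5
Entry delta = 5 - -2 = 7
Det delta = 7 * 5 = 35
New det = -155 + 35 = -120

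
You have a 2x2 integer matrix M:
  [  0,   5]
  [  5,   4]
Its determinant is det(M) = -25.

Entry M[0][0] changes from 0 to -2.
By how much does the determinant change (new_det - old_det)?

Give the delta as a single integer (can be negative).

Cofactor C_00 = 4
Entry delta = -2 - 0 = -2
Det delta = entry_delta * cofactor = -2 * 4 = -8

Answer: -8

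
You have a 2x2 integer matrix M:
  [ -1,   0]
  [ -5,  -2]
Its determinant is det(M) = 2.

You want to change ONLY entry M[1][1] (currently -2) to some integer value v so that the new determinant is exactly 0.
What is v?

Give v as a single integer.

det is linear in entry M[1][1]: det = old_det + (v - -2) * C_11
Cofactor C_11 = -1
Want det = 0: 2 + (v - -2) * -1 = 0
  (v - -2) = -2 / -1 = 2
  v = -2 + (2) = 0

Answer: 0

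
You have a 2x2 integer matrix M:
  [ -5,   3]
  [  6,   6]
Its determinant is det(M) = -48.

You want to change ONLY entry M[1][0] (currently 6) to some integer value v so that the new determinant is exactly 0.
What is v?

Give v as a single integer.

Answer: -10

Derivation:
det is linear in entry M[1][0]: det = old_det + (v - 6) * C_10
Cofactor C_10 = -3
Want det = 0: -48 + (v - 6) * -3 = 0
  (v - 6) = 48 / -3 = -16
  v = 6 + (-16) = -10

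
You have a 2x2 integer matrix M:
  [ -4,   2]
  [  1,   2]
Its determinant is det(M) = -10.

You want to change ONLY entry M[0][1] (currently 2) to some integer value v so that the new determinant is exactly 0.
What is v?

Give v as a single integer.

det is linear in entry M[0][1]: det = old_det + (v - 2) * C_01
Cofactor C_01 = -1
Want det = 0: -10 + (v - 2) * -1 = 0
  (v - 2) = 10 / -1 = -10
  v = 2 + (-10) = -8

Answer: -8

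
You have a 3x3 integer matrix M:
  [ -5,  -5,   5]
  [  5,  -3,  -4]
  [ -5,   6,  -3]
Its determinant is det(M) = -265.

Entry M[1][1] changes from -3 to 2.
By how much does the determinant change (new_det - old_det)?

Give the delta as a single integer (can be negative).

Answer: 200

Derivation:
Cofactor C_11 = 40
Entry delta = 2 - -3 = 5
Det delta = entry_delta * cofactor = 5 * 40 = 200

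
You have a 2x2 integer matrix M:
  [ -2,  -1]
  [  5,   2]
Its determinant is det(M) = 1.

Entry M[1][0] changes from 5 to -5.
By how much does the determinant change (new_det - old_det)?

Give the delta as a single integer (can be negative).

Cofactor C_10 = 1
Entry delta = -5 - 5 = -10
Det delta = entry_delta * cofactor = -10 * 1 = -10

Answer: -10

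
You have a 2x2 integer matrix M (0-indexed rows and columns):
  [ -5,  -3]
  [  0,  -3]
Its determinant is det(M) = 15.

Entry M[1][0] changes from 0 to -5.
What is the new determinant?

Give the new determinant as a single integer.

det is linear in row 1: changing M[1][0] by delta changes det by delta * cofactor(1,0).
Cofactor C_10 = (-1)^(1+0) * minor(1,0) = 3
Entry delta = -5 - 0 = -5
Det delta = -5 * 3 = -15
New det = 15 + -15 = 0

Answer: 0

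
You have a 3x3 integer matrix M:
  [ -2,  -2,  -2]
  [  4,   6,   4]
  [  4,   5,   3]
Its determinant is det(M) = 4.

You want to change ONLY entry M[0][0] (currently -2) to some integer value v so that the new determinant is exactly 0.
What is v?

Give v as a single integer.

det is linear in entry M[0][0]: det = old_det + (v - -2) * C_00
Cofactor C_00 = -2
Want det = 0: 4 + (v - -2) * -2 = 0
  (v - -2) = -4 / -2 = 2
  v = -2 + (2) = 0

Answer: 0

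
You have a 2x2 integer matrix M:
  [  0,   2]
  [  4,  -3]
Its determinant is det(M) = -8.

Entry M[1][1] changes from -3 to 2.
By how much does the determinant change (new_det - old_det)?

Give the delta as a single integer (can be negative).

Cofactor C_11 = 0
Entry delta = 2 - -3 = 5
Det delta = entry_delta * cofactor = 5 * 0 = 0

Answer: 0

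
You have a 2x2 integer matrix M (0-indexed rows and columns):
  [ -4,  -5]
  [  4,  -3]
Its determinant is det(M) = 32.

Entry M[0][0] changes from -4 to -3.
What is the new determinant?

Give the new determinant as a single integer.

Answer: 29

Derivation:
det is linear in row 0: changing M[0][0] by delta changes det by delta * cofactor(0,0).
Cofactor C_00 = (-1)^(0+0) * minor(0,0) = -3
Entry delta = -3 - -4 = 1
Det delta = 1 * -3 = -3
New det = 32 + -3 = 29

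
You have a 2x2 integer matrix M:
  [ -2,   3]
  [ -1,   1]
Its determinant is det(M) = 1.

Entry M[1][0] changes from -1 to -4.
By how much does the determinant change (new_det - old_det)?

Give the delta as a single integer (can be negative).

Cofactor C_10 = -3
Entry delta = -4 - -1 = -3
Det delta = entry_delta * cofactor = -3 * -3 = 9

Answer: 9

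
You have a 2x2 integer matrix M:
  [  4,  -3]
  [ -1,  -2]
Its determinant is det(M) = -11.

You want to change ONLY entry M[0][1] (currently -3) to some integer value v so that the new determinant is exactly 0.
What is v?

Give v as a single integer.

Answer: 8

Derivation:
det is linear in entry M[0][1]: det = old_det + (v - -3) * C_01
Cofactor C_01 = 1
Want det = 0: -11 + (v - -3) * 1 = 0
  (v - -3) = 11 / 1 = 11
  v = -3 + (11) = 8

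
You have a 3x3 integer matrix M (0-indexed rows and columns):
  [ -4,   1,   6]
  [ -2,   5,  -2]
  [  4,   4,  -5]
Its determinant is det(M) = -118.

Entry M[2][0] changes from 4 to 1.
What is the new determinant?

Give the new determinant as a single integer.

Answer: -22

Derivation:
det is linear in row 2: changing M[2][0] by delta changes det by delta * cofactor(2,0).
Cofactor C_20 = (-1)^(2+0) * minor(2,0) = -32
Entry delta = 1 - 4 = -3
Det delta = -3 * -32 = 96
New det = -118 + 96 = -22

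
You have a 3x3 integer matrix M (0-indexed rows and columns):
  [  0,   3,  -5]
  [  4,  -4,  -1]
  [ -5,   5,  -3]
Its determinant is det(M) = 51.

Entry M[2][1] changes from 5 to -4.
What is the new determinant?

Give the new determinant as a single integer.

Answer: 231

Derivation:
det is linear in row 2: changing M[2][1] by delta changes det by delta * cofactor(2,1).
Cofactor C_21 = (-1)^(2+1) * minor(2,1) = -20
Entry delta = -4 - 5 = -9
Det delta = -9 * -20 = 180
New det = 51 + 180 = 231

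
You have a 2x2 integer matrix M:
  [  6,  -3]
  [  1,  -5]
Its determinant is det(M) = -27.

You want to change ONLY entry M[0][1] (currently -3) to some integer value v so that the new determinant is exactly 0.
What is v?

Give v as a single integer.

det is linear in entry M[0][1]: det = old_det + (v - -3) * C_01
Cofactor C_01 = -1
Want det = 0: -27 + (v - -3) * -1 = 0
  (v - -3) = 27 / -1 = -27
  v = -3 + (-27) = -30

Answer: -30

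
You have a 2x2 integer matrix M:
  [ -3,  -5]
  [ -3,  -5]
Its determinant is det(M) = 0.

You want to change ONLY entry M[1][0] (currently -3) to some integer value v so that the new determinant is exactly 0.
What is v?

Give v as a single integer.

det is linear in entry M[1][0]: det = old_det + (v - -3) * C_10
Cofactor C_10 = 5
Want det = 0: 0 + (v - -3) * 5 = 0
  (v - -3) = 0 / 5 = 0
  v = -3 + (0) = -3

Answer: -3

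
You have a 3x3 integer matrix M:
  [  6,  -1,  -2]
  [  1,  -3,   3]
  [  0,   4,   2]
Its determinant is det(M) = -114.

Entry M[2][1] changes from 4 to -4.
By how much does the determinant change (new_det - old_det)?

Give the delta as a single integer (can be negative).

Cofactor C_21 = -20
Entry delta = -4 - 4 = -8
Det delta = entry_delta * cofactor = -8 * -20 = 160

Answer: 160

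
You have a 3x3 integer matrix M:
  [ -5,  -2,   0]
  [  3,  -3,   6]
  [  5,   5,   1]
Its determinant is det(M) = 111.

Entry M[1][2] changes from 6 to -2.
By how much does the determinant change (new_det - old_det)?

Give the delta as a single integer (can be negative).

Answer: -120

Derivation:
Cofactor C_12 = 15
Entry delta = -2 - 6 = -8
Det delta = entry_delta * cofactor = -8 * 15 = -120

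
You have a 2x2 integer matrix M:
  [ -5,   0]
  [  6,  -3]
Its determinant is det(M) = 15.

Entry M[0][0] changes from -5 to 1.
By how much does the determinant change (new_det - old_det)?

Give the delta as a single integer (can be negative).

Cofactor C_00 = -3
Entry delta = 1 - -5 = 6
Det delta = entry_delta * cofactor = 6 * -3 = -18

Answer: -18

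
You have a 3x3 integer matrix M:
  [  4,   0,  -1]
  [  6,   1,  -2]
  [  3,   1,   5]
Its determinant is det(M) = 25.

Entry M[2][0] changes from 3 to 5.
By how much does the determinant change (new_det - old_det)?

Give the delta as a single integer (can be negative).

Answer: 2

Derivation:
Cofactor C_20 = 1
Entry delta = 5 - 3 = 2
Det delta = entry_delta * cofactor = 2 * 1 = 2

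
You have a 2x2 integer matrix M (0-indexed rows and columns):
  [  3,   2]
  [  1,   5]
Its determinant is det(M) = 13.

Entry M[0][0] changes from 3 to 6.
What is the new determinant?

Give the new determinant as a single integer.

det is linear in row 0: changing M[0][0] by delta changes det by delta * cofactor(0,0).
Cofactor C_00 = (-1)^(0+0) * minor(0,0) = 5
Entry delta = 6 - 3 = 3
Det delta = 3 * 5 = 15
New det = 13 + 15 = 28

Answer: 28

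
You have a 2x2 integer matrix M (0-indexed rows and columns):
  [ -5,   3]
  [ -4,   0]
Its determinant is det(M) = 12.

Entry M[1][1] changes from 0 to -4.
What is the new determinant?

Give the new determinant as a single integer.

det is linear in row 1: changing M[1][1] by delta changes det by delta * cofactor(1,1).
Cofactor C_11 = (-1)^(1+1) * minor(1,1) = -5
Entry delta = -4 - 0 = -4
Det delta = -4 * -5 = 20
New det = 12 + 20 = 32

Answer: 32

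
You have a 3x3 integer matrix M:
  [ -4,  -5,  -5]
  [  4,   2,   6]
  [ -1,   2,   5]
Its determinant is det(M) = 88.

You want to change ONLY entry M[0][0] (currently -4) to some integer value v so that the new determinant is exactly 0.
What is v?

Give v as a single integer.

det is linear in entry M[0][0]: det = old_det + (v - -4) * C_00
Cofactor C_00 = -2
Want det = 0: 88 + (v - -4) * -2 = 0
  (v - -4) = -88 / -2 = 44
  v = -4 + (44) = 40

Answer: 40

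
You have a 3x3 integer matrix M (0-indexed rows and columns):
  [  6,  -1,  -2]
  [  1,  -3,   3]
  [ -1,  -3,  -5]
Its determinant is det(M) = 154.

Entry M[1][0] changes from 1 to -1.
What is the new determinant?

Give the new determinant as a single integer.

Answer: 152

Derivation:
det is linear in row 1: changing M[1][0] by delta changes det by delta * cofactor(1,0).
Cofactor C_10 = (-1)^(1+0) * minor(1,0) = 1
Entry delta = -1 - 1 = -2
Det delta = -2 * 1 = -2
New det = 154 + -2 = 152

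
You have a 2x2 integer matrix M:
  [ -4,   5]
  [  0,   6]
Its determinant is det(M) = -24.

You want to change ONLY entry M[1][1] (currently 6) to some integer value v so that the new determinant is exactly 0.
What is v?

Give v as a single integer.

Answer: 0

Derivation:
det is linear in entry M[1][1]: det = old_det + (v - 6) * C_11
Cofactor C_11 = -4
Want det = 0: -24 + (v - 6) * -4 = 0
  (v - 6) = 24 / -4 = -6
  v = 6 + (-6) = 0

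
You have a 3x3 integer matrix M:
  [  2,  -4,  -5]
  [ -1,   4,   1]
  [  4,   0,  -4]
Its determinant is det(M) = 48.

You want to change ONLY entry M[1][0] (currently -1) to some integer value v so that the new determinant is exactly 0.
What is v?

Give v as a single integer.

Answer: 2

Derivation:
det is linear in entry M[1][0]: det = old_det + (v - -1) * C_10
Cofactor C_10 = -16
Want det = 0: 48 + (v - -1) * -16 = 0
  (v - -1) = -48 / -16 = 3
  v = -1 + (3) = 2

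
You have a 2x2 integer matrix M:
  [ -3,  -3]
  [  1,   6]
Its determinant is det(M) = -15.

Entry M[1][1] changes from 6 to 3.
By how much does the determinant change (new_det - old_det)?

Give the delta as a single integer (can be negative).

Answer: 9

Derivation:
Cofactor C_11 = -3
Entry delta = 3 - 6 = -3
Det delta = entry_delta * cofactor = -3 * -3 = 9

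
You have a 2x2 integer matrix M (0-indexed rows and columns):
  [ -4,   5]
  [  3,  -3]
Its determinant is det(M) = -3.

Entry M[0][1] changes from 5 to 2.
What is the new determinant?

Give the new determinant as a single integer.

Answer: 6

Derivation:
det is linear in row 0: changing M[0][1] by delta changes det by delta * cofactor(0,1).
Cofactor C_01 = (-1)^(0+1) * minor(0,1) = -3
Entry delta = 2 - 5 = -3
Det delta = -3 * -3 = 9
New det = -3 + 9 = 6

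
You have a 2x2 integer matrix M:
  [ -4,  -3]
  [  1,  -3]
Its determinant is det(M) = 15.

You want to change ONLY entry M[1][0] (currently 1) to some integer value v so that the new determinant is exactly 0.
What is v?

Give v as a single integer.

Answer: -4

Derivation:
det is linear in entry M[1][0]: det = old_det + (v - 1) * C_10
Cofactor C_10 = 3
Want det = 0: 15 + (v - 1) * 3 = 0
  (v - 1) = -15 / 3 = -5
  v = 1 + (-5) = -4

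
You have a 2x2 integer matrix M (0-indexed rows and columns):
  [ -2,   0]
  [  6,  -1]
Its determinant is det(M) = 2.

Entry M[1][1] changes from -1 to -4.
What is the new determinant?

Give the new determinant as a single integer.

det is linear in row 1: changing M[1][1] by delta changes det by delta * cofactor(1,1).
Cofactor C_11 = (-1)^(1+1) * minor(1,1) = -2
Entry delta = -4 - -1 = -3
Det delta = -3 * -2 = 6
New det = 2 + 6 = 8

Answer: 8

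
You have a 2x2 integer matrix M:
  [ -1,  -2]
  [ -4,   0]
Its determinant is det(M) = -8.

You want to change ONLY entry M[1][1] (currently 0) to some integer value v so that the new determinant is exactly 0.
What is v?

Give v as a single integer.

det is linear in entry M[1][1]: det = old_det + (v - 0) * C_11
Cofactor C_11 = -1
Want det = 0: -8 + (v - 0) * -1 = 0
  (v - 0) = 8 / -1 = -8
  v = 0 + (-8) = -8

Answer: -8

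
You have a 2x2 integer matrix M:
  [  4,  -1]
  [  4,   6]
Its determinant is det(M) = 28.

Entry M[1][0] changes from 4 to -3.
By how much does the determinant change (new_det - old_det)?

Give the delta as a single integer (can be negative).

Cofactor C_10 = 1
Entry delta = -3 - 4 = -7
Det delta = entry_delta * cofactor = -7 * 1 = -7

Answer: -7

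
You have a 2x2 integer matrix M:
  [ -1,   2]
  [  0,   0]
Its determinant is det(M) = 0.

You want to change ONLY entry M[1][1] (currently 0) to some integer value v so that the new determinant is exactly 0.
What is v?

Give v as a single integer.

det is linear in entry M[1][1]: det = old_det + (v - 0) * C_11
Cofactor C_11 = -1
Want det = 0: 0 + (v - 0) * -1 = 0
  (v - 0) = 0 / -1 = 0
  v = 0 + (0) = 0

Answer: 0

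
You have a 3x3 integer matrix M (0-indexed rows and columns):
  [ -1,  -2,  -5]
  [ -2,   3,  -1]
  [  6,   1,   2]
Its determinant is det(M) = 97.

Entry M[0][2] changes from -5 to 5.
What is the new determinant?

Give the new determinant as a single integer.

Answer: -103

Derivation:
det is linear in row 0: changing M[0][2] by delta changes det by delta * cofactor(0,2).
Cofactor C_02 = (-1)^(0+2) * minor(0,2) = -20
Entry delta = 5 - -5 = 10
Det delta = 10 * -20 = -200
New det = 97 + -200 = -103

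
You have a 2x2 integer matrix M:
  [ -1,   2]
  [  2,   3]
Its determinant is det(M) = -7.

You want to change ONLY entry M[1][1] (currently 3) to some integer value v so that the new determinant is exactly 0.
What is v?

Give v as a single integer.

det is linear in entry M[1][1]: det = old_det + (v - 3) * C_11
Cofactor C_11 = -1
Want det = 0: -7 + (v - 3) * -1 = 0
  (v - 3) = 7 / -1 = -7
  v = 3 + (-7) = -4

Answer: -4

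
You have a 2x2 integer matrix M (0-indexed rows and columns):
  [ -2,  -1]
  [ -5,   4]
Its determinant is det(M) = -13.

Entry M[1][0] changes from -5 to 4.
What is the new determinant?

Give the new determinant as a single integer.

det is linear in row 1: changing M[1][0] by delta changes det by delta * cofactor(1,0).
Cofactor C_10 = (-1)^(1+0) * minor(1,0) = 1
Entry delta = 4 - -5 = 9
Det delta = 9 * 1 = 9
New det = -13 + 9 = -4

Answer: -4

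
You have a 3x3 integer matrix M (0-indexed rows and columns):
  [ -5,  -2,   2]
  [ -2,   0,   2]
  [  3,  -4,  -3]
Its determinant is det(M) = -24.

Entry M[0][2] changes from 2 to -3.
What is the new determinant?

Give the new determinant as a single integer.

Answer: -64

Derivation:
det is linear in row 0: changing M[0][2] by delta changes det by delta * cofactor(0,2).
Cofactor C_02 = (-1)^(0+2) * minor(0,2) = 8
Entry delta = -3 - 2 = -5
Det delta = -5 * 8 = -40
New det = -24 + -40 = -64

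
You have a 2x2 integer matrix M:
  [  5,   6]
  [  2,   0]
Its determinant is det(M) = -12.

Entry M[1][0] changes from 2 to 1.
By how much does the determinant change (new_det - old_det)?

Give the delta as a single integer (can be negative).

Answer: 6

Derivation:
Cofactor C_10 = -6
Entry delta = 1 - 2 = -1
Det delta = entry_delta * cofactor = -1 * -6 = 6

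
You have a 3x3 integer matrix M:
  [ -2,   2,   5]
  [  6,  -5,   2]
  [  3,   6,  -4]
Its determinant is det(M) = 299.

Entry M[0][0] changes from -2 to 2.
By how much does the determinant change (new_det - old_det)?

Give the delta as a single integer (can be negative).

Answer: 32

Derivation:
Cofactor C_00 = 8
Entry delta = 2 - -2 = 4
Det delta = entry_delta * cofactor = 4 * 8 = 32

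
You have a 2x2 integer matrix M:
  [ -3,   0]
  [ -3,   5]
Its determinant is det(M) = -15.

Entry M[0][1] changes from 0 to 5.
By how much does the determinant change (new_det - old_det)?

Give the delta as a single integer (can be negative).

Answer: 15

Derivation:
Cofactor C_01 = 3
Entry delta = 5 - 0 = 5
Det delta = entry_delta * cofactor = 5 * 3 = 15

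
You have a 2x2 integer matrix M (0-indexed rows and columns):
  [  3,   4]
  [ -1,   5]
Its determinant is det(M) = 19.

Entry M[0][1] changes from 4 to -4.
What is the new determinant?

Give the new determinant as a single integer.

det is linear in row 0: changing M[0][1] by delta changes det by delta * cofactor(0,1).
Cofactor C_01 = (-1)^(0+1) * minor(0,1) = 1
Entry delta = -4 - 4 = -8
Det delta = -8 * 1 = -8
New det = 19 + -8 = 11

Answer: 11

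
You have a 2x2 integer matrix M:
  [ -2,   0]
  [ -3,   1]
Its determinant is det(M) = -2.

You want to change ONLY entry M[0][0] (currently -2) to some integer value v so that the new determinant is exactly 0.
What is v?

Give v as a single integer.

Answer: 0

Derivation:
det is linear in entry M[0][0]: det = old_det + (v - -2) * C_00
Cofactor C_00 = 1
Want det = 0: -2 + (v - -2) * 1 = 0
  (v - -2) = 2 / 1 = 2
  v = -2 + (2) = 0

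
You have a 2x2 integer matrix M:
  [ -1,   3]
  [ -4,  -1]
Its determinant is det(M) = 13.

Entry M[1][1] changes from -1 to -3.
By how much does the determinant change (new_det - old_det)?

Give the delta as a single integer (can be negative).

Cofactor C_11 = -1
Entry delta = -3 - -1 = -2
Det delta = entry_delta * cofactor = -2 * -1 = 2

Answer: 2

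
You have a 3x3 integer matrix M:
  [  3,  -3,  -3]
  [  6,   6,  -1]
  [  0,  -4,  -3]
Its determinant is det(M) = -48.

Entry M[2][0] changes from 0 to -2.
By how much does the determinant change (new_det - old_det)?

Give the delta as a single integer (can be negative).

Answer: -42

Derivation:
Cofactor C_20 = 21
Entry delta = -2 - 0 = -2
Det delta = entry_delta * cofactor = -2 * 21 = -42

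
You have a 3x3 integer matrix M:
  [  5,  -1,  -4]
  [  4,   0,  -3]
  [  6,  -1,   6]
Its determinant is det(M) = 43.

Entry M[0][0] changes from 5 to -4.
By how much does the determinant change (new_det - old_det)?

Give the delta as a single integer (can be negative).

Cofactor C_00 = -3
Entry delta = -4 - 5 = -9
Det delta = entry_delta * cofactor = -9 * -3 = 27

Answer: 27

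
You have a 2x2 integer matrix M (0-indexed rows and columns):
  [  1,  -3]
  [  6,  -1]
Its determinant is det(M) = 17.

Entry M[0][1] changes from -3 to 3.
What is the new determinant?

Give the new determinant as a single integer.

Answer: -19

Derivation:
det is linear in row 0: changing M[0][1] by delta changes det by delta * cofactor(0,1).
Cofactor C_01 = (-1)^(0+1) * minor(0,1) = -6
Entry delta = 3 - -3 = 6
Det delta = 6 * -6 = -36
New det = 17 + -36 = -19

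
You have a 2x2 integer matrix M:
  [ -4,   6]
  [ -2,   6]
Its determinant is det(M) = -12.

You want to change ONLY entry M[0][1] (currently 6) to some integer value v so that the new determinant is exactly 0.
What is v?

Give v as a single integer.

det is linear in entry M[0][1]: det = old_det + (v - 6) * C_01
Cofactor C_01 = 2
Want det = 0: -12 + (v - 6) * 2 = 0
  (v - 6) = 12 / 2 = 6
  v = 6 + (6) = 12

Answer: 12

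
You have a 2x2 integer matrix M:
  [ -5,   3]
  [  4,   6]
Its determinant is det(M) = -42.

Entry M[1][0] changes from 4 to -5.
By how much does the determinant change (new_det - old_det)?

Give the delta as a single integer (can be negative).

Cofactor C_10 = -3
Entry delta = -5 - 4 = -9
Det delta = entry_delta * cofactor = -9 * -3 = 27

Answer: 27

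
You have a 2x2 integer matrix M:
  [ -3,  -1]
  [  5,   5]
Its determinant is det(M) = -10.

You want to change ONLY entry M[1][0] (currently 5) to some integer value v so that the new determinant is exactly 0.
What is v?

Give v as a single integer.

det is linear in entry M[1][0]: det = old_det + (v - 5) * C_10
Cofactor C_10 = 1
Want det = 0: -10 + (v - 5) * 1 = 0
  (v - 5) = 10 / 1 = 10
  v = 5 + (10) = 15

Answer: 15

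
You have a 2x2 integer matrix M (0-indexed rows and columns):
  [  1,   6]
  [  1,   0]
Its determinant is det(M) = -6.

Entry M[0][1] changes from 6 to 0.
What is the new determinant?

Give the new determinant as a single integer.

det is linear in row 0: changing M[0][1] by delta changes det by delta * cofactor(0,1).
Cofactor C_01 = (-1)^(0+1) * minor(0,1) = -1
Entry delta = 0 - 6 = -6
Det delta = -6 * -1 = 6
New det = -6 + 6 = 0

Answer: 0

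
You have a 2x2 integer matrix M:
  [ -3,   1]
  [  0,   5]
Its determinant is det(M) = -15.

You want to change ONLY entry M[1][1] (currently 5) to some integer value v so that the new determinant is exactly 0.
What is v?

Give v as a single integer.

Answer: 0

Derivation:
det is linear in entry M[1][1]: det = old_det + (v - 5) * C_11
Cofactor C_11 = -3
Want det = 0: -15 + (v - 5) * -3 = 0
  (v - 5) = 15 / -3 = -5
  v = 5 + (-5) = 0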